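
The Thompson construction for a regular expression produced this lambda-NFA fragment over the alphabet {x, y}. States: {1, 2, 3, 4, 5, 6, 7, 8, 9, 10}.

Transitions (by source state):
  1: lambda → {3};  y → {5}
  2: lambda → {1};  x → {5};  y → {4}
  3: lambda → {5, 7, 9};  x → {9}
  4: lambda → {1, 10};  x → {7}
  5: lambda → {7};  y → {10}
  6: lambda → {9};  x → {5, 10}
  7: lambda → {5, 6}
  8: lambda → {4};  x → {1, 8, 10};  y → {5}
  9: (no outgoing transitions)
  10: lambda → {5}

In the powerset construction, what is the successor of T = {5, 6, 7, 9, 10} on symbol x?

{5, 6, 7, 9, 10}

6 on x → {5, 10}.
No x-transition from 5, 7, 9, 10.
Union after reading x: {5, 10}.
Now take the lambda-closure:
From 5 via lambda: add 7.
From 7 via lambda: add 6.
From 6 via lambda: add 9.
No new states can be added; the closed set is {5, 6, 7, 9, 10}.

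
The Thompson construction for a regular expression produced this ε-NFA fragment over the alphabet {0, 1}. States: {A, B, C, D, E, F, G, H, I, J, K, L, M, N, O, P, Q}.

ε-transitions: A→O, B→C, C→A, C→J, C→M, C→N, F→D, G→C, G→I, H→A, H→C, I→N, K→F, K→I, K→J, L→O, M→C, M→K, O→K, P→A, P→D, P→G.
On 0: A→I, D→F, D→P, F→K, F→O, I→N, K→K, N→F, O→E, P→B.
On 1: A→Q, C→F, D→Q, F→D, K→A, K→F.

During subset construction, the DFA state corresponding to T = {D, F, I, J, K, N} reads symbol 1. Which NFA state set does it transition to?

{A, D, F, I, J, K, N, O, Q}

D on 1 → {Q}.
F on 1 → {D}.
K on 1 → {A, F}.
No 1-transition from I, J, N.
Union after reading 1: {A, D, F, Q}.
Now take the ε-closure:
From A via ε: add O.
From O via ε: add K.
From K via ε: add I, J.
From I via ε: add N.
No new states can be added; the closed set is {A, D, F, I, J, K, N, O, Q}.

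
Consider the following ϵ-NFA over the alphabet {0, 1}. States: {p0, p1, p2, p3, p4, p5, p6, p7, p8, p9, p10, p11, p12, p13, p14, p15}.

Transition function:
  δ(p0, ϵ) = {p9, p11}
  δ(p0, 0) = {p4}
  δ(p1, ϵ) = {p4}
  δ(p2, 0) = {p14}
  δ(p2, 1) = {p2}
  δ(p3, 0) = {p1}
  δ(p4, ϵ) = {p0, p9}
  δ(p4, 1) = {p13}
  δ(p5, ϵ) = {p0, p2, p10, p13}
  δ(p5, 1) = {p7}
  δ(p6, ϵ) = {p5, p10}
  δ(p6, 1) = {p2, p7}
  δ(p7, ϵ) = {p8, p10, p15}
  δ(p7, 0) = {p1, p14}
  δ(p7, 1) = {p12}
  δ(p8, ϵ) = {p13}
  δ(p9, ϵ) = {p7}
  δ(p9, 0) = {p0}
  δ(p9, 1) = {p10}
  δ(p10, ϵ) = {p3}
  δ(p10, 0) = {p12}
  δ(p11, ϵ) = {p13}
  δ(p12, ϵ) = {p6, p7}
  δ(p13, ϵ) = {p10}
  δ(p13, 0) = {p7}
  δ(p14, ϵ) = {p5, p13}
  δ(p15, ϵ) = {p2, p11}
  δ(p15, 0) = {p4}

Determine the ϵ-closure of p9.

Start with {p9}.
From p9 via ϵ: add p7.
From p7 via ϵ: add p8, p10, p15.
From p8 via ϵ: add p13.
From p10 via ϵ: add p3.
From p15 via ϵ: add p2, p11.
No new states can be added; the closed set is {p2, p3, p7, p8, p9, p10, p11, p13, p15}.

{p2, p3, p7, p8, p9, p10, p11, p13, p15}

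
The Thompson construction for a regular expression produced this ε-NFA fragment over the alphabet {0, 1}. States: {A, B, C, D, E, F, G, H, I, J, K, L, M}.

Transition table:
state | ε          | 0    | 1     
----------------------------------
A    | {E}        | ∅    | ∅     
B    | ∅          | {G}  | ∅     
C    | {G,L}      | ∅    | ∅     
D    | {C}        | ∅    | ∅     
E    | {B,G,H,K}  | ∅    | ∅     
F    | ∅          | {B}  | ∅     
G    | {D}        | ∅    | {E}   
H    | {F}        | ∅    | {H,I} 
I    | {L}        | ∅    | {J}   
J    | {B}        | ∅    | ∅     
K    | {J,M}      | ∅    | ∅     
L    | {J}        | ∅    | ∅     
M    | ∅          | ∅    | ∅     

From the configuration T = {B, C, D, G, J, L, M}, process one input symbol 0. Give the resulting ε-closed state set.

{B, C, D, G, J, L}

B on 0 → {G}.
No 0-transition from C, D, G, J, L, M.
Union after reading 0: {G}.
Now take the ε-closure:
From G via ε: add D.
From D via ε: add C.
From C via ε: add L.
From L via ε: add J.
From J via ε: add B.
No new states can be added; the closed set is {B, C, D, G, J, L}.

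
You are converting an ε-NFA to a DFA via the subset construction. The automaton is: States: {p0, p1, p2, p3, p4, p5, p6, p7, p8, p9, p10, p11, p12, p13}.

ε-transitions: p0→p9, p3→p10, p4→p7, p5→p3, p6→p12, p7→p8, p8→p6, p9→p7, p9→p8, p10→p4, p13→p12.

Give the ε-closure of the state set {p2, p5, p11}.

{p2, p3, p4, p5, p6, p7, p8, p10, p11, p12}

Start with {p2, p5, p11}.
From p5 via ε: add p3.
From p3 via ε: add p10.
From p10 via ε: add p4.
From p4 via ε: add p7.
From p7 via ε: add p8.
From p8 via ε: add p6.
From p6 via ε: add p12.
No new states can be added; the closed set is {p2, p3, p4, p5, p6, p7, p8, p10, p11, p12}.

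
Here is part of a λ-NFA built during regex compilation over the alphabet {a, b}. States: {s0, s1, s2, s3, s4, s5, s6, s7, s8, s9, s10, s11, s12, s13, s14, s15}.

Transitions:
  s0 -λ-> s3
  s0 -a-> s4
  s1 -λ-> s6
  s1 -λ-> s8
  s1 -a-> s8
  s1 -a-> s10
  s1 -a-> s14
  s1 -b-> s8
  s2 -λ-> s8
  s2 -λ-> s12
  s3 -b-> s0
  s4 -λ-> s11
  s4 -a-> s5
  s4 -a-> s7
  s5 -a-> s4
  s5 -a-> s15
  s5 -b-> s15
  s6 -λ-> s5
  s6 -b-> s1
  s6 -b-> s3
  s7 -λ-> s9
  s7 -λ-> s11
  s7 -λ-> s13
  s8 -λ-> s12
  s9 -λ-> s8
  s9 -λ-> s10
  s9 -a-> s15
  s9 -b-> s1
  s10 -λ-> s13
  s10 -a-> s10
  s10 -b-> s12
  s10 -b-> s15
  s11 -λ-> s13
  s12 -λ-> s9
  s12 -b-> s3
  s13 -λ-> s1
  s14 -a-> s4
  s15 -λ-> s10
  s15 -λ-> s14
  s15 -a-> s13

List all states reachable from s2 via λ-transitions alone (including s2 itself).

{s1, s2, s5, s6, s8, s9, s10, s12, s13}

Start with {s2}.
From s2 via λ: add s8, s12.
From s12 via λ: add s9.
From s9 via λ: add s10.
From s10 via λ: add s13.
From s13 via λ: add s1.
From s1 via λ: add s6.
From s6 via λ: add s5.
No new states can be added; the closed set is {s1, s2, s5, s6, s8, s9, s10, s12, s13}.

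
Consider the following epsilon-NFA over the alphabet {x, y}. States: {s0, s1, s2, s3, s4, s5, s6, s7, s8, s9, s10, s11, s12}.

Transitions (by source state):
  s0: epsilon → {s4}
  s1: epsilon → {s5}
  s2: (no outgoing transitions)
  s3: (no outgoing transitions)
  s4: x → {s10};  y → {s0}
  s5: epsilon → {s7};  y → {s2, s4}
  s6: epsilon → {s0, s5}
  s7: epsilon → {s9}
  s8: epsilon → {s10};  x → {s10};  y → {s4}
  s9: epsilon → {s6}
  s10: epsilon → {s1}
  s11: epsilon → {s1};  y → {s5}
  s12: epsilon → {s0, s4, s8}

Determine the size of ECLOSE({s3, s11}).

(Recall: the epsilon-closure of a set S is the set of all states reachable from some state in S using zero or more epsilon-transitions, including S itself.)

9

Start with {s3, s11}.
From s11 via epsilon: add s1.
From s1 via epsilon: add s5.
From s5 via epsilon: add s7.
From s7 via epsilon: add s9.
From s9 via epsilon: add s6.
From s6 via epsilon: add s0.
From s0 via epsilon: add s4.
epsilon-closure = {s0, s1, s3, s4, s5, s6, s7, s9, s11}, which has 9 states.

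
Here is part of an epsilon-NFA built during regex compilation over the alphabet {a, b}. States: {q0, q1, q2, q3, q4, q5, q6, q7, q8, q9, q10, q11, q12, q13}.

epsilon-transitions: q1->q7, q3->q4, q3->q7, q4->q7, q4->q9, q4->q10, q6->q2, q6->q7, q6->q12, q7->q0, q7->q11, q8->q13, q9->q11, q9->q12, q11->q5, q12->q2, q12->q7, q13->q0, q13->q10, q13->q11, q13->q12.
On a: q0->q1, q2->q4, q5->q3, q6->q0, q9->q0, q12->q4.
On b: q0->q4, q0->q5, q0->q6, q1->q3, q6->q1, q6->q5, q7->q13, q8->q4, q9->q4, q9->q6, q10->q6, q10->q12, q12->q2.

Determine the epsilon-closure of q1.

{q0, q1, q5, q7, q11}

Start with {q1}.
From q1 via epsilon: add q7.
From q7 via epsilon: add q0, q11.
From q11 via epsilon: add q5.
No new states can be added; the closed set is {q0, q1, q5, q7, q11}.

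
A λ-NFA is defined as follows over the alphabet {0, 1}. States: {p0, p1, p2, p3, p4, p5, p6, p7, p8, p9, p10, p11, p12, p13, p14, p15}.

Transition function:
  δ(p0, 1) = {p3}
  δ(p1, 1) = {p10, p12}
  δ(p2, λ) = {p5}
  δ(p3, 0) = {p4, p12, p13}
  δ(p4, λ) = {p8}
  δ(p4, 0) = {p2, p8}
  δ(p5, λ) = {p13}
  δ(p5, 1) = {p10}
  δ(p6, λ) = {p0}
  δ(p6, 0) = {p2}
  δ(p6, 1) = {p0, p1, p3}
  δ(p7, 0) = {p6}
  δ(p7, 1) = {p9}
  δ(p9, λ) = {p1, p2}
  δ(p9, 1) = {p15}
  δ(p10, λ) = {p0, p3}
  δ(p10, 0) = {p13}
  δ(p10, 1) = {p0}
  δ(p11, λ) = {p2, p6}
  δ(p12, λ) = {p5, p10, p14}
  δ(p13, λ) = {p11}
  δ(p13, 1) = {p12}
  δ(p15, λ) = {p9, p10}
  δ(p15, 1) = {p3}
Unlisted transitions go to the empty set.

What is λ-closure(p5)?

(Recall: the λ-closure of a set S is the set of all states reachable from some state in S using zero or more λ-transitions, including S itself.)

{p0, p2, p5, p6, p11, p13}

Start with {p5}.
From p5 via λ: add p13.
From p13 via λ: add p11.
From p11 via λ: add p2, p6.
From p6 via λ: add p0.
No new states can be added; the closed set is {p0, p2, p5, p6, p11, p13}.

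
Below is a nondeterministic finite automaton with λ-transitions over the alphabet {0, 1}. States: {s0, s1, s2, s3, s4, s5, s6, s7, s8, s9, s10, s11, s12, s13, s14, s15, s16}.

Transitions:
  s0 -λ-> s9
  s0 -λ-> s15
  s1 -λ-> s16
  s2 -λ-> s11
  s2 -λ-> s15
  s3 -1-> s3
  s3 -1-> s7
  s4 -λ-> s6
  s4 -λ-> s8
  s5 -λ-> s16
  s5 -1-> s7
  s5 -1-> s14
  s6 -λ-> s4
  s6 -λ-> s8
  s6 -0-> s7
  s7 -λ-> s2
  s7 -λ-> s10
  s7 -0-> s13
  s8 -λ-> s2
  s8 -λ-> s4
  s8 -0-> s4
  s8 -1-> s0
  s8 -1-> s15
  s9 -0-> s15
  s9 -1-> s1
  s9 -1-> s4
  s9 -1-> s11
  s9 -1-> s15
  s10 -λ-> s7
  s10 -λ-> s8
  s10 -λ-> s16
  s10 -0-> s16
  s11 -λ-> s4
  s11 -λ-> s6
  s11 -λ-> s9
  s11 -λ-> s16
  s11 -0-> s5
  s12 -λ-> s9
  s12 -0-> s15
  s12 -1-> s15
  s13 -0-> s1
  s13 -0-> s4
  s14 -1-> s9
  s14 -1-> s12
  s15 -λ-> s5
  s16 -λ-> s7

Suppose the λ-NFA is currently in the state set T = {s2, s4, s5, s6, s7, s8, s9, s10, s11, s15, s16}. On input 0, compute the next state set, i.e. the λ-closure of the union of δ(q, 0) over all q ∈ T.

{s2, s4, s5, s6, s7, s8, s9, s10, s11, s13, s15, s16}

s6 on 0 → {s7}.
s7 on 0 → {s13}.
s8 on 0 → {s4}.
s9 on 0 → {s15}.
s10 on 0 → {s16}.
s11 on 0 → {s5}.
No 0-transition from s2, s4, s5, s15, s16.
Union after reading 0: {s4, s5, s7, s13, s15, s16}.
Now take the λ-closure:
From s4 via λ: add s6, s8.
From s7 via λ: add s2, s10.
From s2 via λ: add s11.
From s11 via λ: add s9.
No new states can be added; the closed set is {s2, s4, s5, s6, s7, s8, s9, s10, s11, s13, s15, s16}.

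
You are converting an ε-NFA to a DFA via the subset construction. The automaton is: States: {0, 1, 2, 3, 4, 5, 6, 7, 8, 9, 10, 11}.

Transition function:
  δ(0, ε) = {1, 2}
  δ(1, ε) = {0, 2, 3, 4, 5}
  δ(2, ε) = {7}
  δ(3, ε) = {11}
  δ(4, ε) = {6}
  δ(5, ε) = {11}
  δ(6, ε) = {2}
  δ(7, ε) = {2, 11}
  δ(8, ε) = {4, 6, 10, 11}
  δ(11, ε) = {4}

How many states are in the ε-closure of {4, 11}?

5

Start with {4, 11}.
From 4 via ε: add 6.
From 6 via ε: add 2.
From 2 via ε: add 7.
ε-closure = {2, 4, 6, 7, 11}, which has 5 states.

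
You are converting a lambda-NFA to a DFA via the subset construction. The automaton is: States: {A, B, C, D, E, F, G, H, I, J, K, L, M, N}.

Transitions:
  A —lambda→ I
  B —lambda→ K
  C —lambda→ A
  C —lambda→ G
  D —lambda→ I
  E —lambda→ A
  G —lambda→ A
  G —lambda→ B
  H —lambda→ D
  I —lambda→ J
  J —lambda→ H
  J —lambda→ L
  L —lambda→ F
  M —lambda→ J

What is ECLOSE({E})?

{A, D, E, F, H, I, J, L}

Start with {E}.
From E via lambda: add A.
From A via lambda: add I.
From I via lambda: add J.
From J via lambda: add H, L.
From H via lambda: add D.
From L via lambda: add F.
No new states can be added; the closed set is {A, D, E, F, H, I, J, L}.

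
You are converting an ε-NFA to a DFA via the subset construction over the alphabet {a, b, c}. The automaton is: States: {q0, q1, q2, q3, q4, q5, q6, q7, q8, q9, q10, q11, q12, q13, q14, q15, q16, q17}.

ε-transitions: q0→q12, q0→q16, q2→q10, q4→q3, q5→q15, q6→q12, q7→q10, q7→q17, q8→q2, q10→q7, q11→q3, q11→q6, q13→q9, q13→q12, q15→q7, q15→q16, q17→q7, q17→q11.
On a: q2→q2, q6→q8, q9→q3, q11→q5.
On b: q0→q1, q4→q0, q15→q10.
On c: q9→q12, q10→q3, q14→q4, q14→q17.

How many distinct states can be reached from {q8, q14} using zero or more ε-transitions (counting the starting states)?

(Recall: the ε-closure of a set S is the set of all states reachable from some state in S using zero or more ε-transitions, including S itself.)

10

Start with {q8, q14}.
From q8 via ε: add q2.
From q2 via ε: add q10.
From q10 via ε: add q7.
From q7 via ε: add q17.
From q17 via ε: add q11.
From q11 via ε: add q3, q6.
From q6 via ε: add q12.
ε-closure = {q2, q3, q6, q7, q8, q10, q11, q12, q14, q17}, which has 10 states.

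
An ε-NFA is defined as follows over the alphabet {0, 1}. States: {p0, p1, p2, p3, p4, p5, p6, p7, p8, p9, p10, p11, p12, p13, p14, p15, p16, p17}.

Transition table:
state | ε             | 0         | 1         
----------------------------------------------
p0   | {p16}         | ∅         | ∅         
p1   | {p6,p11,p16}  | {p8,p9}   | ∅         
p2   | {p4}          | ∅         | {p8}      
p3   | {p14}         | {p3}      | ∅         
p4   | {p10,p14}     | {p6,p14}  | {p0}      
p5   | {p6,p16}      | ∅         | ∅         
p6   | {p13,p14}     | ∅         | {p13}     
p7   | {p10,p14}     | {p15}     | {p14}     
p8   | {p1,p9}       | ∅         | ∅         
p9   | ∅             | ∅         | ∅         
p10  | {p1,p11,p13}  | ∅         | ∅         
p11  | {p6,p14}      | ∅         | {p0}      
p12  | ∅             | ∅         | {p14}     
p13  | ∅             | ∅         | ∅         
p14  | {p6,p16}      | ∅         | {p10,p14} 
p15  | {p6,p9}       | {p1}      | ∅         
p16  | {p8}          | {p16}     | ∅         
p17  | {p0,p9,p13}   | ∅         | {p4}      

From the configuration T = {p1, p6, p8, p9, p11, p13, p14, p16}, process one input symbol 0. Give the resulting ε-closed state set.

p1 on 0 → {p8, p9}.
p16 on 0 → {p16}.
No 0-transition from p6, p8, p9, p11, p13, p14.
Union after reading 0: {p8, p9, p16}.
Now take the ε-closure:
From p8 via ε: add p1.
From p1 via ε: add p6, p11.
From p6 via ε: add p13, p14.
No new states can be added; the closed set is {p1, p6, p8, p9, p11, p13, p14, p16}.

{p1, p6, p8, p9, p11, p13, p14, p16}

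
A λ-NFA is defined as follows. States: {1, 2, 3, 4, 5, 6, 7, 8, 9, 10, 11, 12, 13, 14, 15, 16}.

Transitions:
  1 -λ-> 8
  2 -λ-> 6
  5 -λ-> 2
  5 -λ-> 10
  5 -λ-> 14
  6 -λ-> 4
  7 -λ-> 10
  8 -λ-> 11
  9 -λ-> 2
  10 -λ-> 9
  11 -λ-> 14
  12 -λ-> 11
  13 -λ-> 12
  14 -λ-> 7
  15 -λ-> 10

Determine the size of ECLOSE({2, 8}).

9

Start with {2, 8}.
From 2 via λ: add 6.
From 8 via λ: add 11.
From 6 via λ: add 4.
From 11 via λ: add 14.
From 14 via λ: add 7.
From 7 via λ: add 10.
From 10 via λ: add 9.
λ-closure = {2, 4, 6, 7, 8, 9, 10, 11, 14}, which has 9 states.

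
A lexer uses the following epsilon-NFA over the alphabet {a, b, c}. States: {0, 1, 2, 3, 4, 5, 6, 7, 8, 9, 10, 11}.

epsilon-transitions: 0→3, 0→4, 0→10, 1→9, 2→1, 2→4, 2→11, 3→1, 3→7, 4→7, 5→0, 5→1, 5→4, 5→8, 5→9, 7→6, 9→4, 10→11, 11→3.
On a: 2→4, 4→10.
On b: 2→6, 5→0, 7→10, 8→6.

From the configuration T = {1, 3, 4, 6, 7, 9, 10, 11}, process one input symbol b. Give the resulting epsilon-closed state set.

{1, 3, 4, 6, 7, 9, 10, 11}

7 on b → {10}.
No b-transition from 1, 3, 4, 6, 9, 10, 11.
Union after reading b: {10}.
Now take the epsilon-closure:
From 10 via epsilon: add 11.
From 11 via epsilon: add 3.
From 3 via epsilon: add 1, 7.
From 1 via epsilon: add 9.
From 7 via epsilon: add 6.
From 9 via epsilon: add 4.
No new states can be added; the closed set is {1, 3, 4, 6, 7, 9, 10, 11}.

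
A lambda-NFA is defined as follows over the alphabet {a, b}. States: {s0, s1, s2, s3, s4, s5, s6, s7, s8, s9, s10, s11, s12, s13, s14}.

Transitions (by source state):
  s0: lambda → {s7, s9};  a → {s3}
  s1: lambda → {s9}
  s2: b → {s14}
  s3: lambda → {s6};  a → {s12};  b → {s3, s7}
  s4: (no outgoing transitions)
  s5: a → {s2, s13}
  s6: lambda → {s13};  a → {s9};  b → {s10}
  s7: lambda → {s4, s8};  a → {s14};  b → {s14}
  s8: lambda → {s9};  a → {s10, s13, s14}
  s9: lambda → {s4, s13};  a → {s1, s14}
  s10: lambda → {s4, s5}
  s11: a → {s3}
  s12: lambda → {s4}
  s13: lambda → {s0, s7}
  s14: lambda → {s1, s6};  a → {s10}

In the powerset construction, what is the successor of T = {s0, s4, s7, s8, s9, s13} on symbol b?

{s0, s1, s4, s6, s7, s8, s9, s13, s14}

s7 on b → {s14}.
No b-transition from s0, s4, s8, s9, s13.
Union after reading b: {s14}.
Now take the lambda-closure:
From s14 via lambda: add s1, s6.
From s1 via lambda: add s9.
From s6 via lambda: add s13.
From s9 via lambda: add s4.
From s13 via lambda: add s0, s7.
From s7 via lambda: add s8.
No new states can be added; the closed set is {s0, s1, s4, s6, s7, s8, s9, s13, s14}.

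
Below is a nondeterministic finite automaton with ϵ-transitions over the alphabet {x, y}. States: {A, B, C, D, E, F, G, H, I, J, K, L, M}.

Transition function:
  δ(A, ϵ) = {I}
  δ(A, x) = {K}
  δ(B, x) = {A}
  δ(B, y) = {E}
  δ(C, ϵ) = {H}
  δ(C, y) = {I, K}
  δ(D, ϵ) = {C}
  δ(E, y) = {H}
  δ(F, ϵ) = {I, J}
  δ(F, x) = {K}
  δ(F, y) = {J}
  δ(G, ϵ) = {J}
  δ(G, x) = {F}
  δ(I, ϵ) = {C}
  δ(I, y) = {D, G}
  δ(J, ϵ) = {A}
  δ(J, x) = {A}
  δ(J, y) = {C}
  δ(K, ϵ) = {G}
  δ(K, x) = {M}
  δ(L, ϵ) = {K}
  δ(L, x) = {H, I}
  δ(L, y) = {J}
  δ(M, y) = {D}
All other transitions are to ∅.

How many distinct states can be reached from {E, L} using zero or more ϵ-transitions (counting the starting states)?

Start with {E, L}.
From L via ϵ: add K.
From K via ϵ: add G.
From G via ϵ: add J.
From J via ϵ: add A.
From A via ϵ: add I.
From I via ϵ: add C.
From C via ϵ: add H.
ϵ-closure = {A, C, E, G, H, I, J, K, L}, which has 9 states.

9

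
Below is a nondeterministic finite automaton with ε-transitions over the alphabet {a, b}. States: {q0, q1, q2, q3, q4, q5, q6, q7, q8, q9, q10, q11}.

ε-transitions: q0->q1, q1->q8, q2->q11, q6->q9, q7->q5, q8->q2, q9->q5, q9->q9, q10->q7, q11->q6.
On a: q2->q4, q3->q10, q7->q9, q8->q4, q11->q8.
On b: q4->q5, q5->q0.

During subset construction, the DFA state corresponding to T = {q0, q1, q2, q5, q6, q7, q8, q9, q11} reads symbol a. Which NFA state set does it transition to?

{q2, q4, q5, q6, q8, q9, q11}

q2 on a → {q4}.
q7 on a → {q9}.
q8 on a → {q4}.
q11 on a → {q8}.
No a-transition from q0, q1, q5, q6, q9.
Union after reading a: {q4, q8, q9}.
Now take the ε-closure:
From q8 via ε: add q2.
From q9 via ε: add q5.
From q2 via ε: add q11.
From q11 via ε: add q6.
No new states can be added; the closed set is {q2, q4, q5, q6, q8, q9, q11}.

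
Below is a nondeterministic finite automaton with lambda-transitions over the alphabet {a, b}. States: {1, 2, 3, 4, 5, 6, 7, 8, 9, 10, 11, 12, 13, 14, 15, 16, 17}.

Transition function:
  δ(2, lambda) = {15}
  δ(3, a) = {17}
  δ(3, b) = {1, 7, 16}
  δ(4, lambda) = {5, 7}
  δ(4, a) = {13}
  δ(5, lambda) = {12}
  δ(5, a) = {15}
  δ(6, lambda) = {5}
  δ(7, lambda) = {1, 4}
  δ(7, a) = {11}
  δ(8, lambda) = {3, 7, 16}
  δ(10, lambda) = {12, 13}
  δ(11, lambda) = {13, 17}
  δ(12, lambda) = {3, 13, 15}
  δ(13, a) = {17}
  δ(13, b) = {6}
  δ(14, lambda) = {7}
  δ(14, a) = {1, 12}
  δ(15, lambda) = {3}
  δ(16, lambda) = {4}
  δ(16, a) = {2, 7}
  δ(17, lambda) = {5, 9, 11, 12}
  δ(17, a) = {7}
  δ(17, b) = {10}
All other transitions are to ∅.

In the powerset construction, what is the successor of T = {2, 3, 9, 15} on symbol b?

3 on b → {1, 7, 16}.
No b-transition from 2, 9, 15.
Union after reading b: {1, 7, 16}.
Now take the lambda-closure:
From 7 via lambda: add 4.
From 4 via lambda: add 5.
From 5 via lambda: add 12.
From 12 via lambda: add 3, 13, 15.
No new states can be added; the closed set is {1, 3, 4, 5, 7, 12, 13, 15, 16}.

{1, 3, 4, 5, 7, 12, 13, 15, 16}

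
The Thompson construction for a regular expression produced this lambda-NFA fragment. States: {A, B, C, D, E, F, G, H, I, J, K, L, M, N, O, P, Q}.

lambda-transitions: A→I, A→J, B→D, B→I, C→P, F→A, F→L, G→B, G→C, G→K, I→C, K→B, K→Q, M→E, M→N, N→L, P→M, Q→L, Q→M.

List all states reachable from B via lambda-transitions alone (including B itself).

Start with {B}.
From B via lambda: add D, I.
From I via lambda: add C.
From C via lambda: add P.
From P via lambda: add M.
From M via lambda: add E, N.
From N via lambda: add L.
No new states can be added; the closed set is {B, C, D, E, I, L, M, N, P}.

{B, C, D, E, I, L, M, N, P}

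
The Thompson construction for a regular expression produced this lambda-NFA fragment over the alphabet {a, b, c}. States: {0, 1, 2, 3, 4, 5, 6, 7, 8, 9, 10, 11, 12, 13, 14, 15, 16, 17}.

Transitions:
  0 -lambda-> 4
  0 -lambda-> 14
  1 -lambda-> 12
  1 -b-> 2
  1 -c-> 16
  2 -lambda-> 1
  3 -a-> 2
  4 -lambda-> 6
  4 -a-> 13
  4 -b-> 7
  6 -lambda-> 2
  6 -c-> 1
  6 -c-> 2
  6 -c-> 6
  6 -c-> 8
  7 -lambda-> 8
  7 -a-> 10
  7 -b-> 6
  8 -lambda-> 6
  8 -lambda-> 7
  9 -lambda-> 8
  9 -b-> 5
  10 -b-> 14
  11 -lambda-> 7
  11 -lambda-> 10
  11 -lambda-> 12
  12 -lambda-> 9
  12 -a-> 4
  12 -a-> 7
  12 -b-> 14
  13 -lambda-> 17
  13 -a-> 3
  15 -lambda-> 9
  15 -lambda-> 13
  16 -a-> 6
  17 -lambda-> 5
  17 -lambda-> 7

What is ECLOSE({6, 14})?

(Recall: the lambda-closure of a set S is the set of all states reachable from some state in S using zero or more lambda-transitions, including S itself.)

Start with {6, 14}.
From 6 via lambda: add 2.
From 2 via lambda: add 1.
From 1 via lambda: add 12.
From 12 via lambda: add 9.
From 9 via lambda: add 8.
From 8 via lambda: add 7.
No new states can be added; the closed set is {1, 2, 6, 7, 8, 9, 12, 14}.

{1, 2, 6, 7, 8, 9, 12, 14}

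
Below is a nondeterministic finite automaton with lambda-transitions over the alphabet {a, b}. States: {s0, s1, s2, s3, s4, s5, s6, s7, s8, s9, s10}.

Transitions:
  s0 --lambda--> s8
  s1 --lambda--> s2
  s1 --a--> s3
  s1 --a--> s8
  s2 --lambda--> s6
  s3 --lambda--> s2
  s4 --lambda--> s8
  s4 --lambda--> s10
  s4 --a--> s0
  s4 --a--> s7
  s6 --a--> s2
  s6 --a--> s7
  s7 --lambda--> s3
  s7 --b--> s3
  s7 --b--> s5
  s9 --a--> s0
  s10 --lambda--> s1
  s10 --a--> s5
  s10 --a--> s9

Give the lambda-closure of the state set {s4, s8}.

Start with {s4, s8}.
From s4 via lambda: add s10.
From s10 via lambda: add s1.
From s1 via lambda: add s2.
From s2 via lambda: add s6.
No new states can be added; the closed set is {s1, s2, s4, s6, s8, s10}.

{s1, s2, s4, s6, s8, s10}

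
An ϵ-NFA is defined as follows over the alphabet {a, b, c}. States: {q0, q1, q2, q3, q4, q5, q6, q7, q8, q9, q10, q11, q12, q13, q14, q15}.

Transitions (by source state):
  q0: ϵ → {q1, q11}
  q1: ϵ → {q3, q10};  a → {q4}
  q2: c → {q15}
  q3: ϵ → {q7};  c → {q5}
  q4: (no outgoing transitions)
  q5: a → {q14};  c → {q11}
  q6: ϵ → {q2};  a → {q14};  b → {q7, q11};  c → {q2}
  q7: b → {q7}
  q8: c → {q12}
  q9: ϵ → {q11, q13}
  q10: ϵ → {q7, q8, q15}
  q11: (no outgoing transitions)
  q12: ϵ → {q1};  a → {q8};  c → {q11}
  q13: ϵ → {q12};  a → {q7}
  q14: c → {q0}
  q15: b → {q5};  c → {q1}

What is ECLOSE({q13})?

Start with {q13}.
From q13 via ϵ: add q12.
From q12 via ϵ: add q1.
From q1 via ϵ: add q3, q10.
From q3 via ϵ: add q7.
From q10 via ϵ: add q8, q15.
No new states can be added; the closed set is {q1, q3, q7, q8, q10, q12, q13, q15}.

{q1, q3, q7, q8, q10, q12, q13, q15}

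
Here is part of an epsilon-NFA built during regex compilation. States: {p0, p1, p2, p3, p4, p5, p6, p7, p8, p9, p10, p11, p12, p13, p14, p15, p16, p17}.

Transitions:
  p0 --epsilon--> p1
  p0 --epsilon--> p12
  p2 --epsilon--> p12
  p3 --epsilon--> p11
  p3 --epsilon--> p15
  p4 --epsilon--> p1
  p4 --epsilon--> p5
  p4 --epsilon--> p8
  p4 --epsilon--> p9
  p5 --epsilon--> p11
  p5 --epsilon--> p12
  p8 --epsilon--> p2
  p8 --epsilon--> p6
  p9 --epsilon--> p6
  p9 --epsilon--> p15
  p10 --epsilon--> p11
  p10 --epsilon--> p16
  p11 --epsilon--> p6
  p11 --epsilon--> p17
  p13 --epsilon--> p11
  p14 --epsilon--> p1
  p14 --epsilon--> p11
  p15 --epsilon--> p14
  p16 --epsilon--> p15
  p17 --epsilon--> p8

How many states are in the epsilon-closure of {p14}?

8

Start with {p14}.
From p14 via epsilon: add p1, p11.
From p11 via epsilon: add p6, p17.
From p17 via epsilon: add p8.
From p8 via epsilon: add p2.
From p2 via epsilon: add p12.
epsilon-closure = {p1, p2, p6, p8, p11, p12, p14, p17}, which has 8 states.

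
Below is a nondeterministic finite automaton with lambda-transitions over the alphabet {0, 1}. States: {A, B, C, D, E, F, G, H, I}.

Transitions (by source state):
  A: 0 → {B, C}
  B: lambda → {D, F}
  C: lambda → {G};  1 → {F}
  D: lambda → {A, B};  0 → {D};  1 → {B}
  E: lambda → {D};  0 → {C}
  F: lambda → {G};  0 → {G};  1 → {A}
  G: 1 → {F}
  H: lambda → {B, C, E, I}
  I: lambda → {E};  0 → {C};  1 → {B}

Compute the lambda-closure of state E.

Start with {E}.
From E via lambda: add D.
From D via lambda: add A, B.
From B via lambda: add F.
From F via lambda: add G.
No new states can be added; the closed set is {A, B, D, E, F, G}.

{A, B, D, E, F, G}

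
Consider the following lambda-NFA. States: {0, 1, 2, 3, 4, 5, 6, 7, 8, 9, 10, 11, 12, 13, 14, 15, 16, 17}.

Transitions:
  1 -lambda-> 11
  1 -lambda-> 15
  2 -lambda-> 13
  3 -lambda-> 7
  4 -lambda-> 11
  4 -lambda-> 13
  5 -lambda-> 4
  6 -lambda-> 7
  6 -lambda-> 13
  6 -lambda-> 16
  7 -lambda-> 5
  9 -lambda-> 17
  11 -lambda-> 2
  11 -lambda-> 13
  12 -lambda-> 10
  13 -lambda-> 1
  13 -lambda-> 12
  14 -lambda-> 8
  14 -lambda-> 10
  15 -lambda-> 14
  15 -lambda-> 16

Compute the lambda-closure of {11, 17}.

{1, 2, 8, 10, 11, 12, 13, 14, 15, 16, 17}

Start with {11, 17}.
From 11 via lambda: add 2, 13.
From 13 via lambda: add 1, 12.
From 1 via lambda: add 15.
From 12 via lambda: add 10.
From 15 via lambda: add 14, 16.
From 14 via lambda: add 8.
No new states can be added; the closed set is {1, 2, 8, 10, 11, 12, 13, 14, 15, 16, 17}.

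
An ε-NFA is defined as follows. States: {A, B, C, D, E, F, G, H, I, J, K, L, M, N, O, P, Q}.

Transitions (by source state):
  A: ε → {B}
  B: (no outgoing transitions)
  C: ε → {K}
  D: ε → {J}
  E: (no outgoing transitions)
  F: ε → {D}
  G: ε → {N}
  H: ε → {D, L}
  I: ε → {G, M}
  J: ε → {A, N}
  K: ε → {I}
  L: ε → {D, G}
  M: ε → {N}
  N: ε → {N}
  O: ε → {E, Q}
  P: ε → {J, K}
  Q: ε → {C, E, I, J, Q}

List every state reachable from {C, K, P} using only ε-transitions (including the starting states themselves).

{A, B, C, G, I, J, K, M, N, P}

Start with {C, K, P}.
From K via ε: add I.
From P via ε: add J.
From I via ε: add G, M.
From J via ε: add A, N.
From A via ε: add B.
No new states can be added; the closed set is {A, B, C, G, I, J, K, M, N, P}.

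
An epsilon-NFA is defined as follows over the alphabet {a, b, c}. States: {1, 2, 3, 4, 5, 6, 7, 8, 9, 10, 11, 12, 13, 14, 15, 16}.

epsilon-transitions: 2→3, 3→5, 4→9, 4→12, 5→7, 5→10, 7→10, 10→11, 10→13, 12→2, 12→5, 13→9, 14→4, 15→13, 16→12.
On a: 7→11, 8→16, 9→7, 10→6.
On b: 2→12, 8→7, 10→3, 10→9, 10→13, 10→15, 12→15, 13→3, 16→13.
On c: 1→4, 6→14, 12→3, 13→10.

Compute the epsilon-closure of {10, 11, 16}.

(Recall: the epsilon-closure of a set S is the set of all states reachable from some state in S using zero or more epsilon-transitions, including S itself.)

Start with {10, 11, 16}.
From 10 via epsilon: add 13.
From 16 via epsilon: add 12.
From 12 via epsilon: add 2, 5.
From 13 via epsilon: add 9.
From 2 via epsilon: add 3.
From 5 via epsilon: add 7.
No new states can be added; the closed set is {2, 3, 5, 7, 9, 10, 11, 12, 13, 16}.

{2, 3, 5, 7, 9, 10, 11, 12, 13, 16}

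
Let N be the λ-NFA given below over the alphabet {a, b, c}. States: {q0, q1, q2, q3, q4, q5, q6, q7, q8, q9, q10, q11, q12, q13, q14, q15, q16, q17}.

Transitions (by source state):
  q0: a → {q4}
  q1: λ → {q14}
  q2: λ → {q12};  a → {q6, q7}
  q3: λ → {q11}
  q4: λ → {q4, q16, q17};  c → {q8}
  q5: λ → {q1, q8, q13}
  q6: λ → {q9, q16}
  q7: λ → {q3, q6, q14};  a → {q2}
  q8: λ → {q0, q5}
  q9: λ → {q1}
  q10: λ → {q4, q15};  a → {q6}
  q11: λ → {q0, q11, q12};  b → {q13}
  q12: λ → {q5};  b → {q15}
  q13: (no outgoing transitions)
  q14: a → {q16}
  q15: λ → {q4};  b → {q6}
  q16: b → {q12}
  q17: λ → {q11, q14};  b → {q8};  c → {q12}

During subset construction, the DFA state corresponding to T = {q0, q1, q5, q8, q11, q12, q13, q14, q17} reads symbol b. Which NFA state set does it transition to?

q11 on b → {q13}.
q12 on b → {q15}.
q17 on b → {q8}.
No b-transition from q0, q1, q5, q8, q13, q14.
Union after reading b: {q8, q13, q15}.
Now take the λ-closure:
From q8 via λ: add q0, q5.
From q15 via λ: add q4.
From q4 via λ: add q16, q17.
From q5 via λ: add q1.
From q1 via λ: add q14.
From q17 via λ: add q11.
From q11 via λ: add q12.
No new states can be added; the closed set is {q0, q1, q4, q5, q8, q11, q12, q13, q14, q15, q16, q17}.

{q0, q1, q4, q5, q8, q11, q12, q13, q14, q15, q16, q17}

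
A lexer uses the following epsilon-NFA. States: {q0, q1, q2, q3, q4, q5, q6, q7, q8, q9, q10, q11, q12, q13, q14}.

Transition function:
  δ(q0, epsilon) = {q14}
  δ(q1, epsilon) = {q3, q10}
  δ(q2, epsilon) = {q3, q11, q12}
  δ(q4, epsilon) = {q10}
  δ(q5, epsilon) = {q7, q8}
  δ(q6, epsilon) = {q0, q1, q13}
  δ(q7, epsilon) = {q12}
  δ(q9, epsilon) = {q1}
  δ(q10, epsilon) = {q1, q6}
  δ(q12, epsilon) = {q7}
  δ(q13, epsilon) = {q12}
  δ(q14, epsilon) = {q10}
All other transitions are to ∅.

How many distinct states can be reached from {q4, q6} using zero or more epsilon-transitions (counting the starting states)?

Start with {q4, q6}.
From q4 via epsilon: add q10.
From q6 via epsilon: add q0, q1, q13.
From q0 via epsilon: add q14.
From q1 via epsilon: add q3.
From q13 via epsilon: add q12.
From q12 via epsilon: add q7.
epsilon-closure = {q0, q1, q3, q4, q6, q7, q10, q12, q13, q14}, which has 10 states.

10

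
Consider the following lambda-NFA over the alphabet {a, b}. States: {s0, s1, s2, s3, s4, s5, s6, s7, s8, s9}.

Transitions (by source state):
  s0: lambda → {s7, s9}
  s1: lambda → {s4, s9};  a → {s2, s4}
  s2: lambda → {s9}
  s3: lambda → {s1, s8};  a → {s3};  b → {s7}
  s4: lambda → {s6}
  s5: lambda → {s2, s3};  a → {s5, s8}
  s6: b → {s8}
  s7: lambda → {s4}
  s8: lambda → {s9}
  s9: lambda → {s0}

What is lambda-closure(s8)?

Start with {s8}.
From s8 via lambda: add s9.
From s9 via lambda: add s0.
From s0 via lambda: add s7.
From s7 via lambda: add s4.
From s4 via lambda: add s6.
No new states can be added; the closed set is {s0, s4, s6, s7, s8, s9}.

{s0, s4, s6, s7, s8, s9}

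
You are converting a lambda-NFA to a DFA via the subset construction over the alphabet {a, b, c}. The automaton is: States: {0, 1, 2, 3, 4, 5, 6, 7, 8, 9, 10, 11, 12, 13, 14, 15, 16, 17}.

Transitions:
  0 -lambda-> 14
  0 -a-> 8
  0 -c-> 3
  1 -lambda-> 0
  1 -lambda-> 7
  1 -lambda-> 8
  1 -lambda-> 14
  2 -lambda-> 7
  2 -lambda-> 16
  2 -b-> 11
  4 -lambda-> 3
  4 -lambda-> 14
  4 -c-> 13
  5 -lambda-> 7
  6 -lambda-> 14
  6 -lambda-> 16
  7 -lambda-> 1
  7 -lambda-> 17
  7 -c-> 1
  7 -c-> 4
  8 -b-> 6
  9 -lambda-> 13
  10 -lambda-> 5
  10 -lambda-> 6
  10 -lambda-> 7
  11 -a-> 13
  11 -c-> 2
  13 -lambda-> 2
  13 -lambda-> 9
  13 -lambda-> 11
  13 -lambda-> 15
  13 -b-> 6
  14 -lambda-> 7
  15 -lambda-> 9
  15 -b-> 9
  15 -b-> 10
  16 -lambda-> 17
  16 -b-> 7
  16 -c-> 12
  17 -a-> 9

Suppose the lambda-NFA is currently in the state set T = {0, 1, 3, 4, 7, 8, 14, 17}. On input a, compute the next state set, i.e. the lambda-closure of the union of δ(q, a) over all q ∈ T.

{0, 1, 2, 7, 8, 9, 11, 13, 14, 15, 16, 17}

0 on a → {8}.
17 on a → {9}.
No a-transition from 1, 3, 4, 7, 8, 14.
Union after reading a: {8, 9}.
Now take the lambda-closure:
From 9 via lambda: add 13.
From 13 via lambda: add 2, 11, 15.
From 2 via lambda: add 7, 16.
From 7 via lambda: add 1, 17.
From 1 via lambda: add 0, 14.
No new states can be added; the closed set is {0, 1, 2, 7, 8, 9, 11, 13, 14, 15, 16, 17}.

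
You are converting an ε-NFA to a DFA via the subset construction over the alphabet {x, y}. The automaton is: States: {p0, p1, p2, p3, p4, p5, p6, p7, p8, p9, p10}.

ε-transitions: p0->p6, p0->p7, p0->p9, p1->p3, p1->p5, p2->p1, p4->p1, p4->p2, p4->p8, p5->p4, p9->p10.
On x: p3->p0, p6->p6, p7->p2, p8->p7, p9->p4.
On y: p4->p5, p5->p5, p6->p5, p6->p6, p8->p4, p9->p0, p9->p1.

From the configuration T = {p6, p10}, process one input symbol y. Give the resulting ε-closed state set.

p6 on y → {p5, p6}.
No y-transition from p10.
Union after reading y: {p5, p6}.
Now take the ε-closure:
From p5 via ε: add p4.
From p4 via ε: add p1, p2, p8.
From p1 via ε: add p3.
No new states can be added; the closed set is {p1, p2, p3, p4, p5, p6, p8}.

{p1, p2, p3, p4, p5, p6, p8}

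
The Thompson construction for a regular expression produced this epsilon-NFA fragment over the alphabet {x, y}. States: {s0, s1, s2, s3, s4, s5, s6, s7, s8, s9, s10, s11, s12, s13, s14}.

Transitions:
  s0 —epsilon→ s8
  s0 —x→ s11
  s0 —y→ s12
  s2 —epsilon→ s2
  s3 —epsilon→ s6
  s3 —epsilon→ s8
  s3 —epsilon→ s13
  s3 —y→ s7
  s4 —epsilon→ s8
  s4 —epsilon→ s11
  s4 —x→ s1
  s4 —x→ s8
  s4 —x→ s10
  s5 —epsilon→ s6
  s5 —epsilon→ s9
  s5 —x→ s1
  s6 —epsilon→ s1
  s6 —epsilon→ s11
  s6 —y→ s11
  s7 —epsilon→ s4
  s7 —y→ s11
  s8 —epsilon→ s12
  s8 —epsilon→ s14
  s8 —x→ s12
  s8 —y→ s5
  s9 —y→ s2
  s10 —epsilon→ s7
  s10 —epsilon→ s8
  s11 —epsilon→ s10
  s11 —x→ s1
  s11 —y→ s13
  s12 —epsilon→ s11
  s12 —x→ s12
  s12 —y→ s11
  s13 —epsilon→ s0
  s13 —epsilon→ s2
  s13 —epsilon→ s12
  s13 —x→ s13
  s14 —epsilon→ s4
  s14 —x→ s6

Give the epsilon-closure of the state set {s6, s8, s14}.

{s1, s4, s6, s7, s8, s10, s11, s12, s14}

Start with {s6, s8, s14}.
From s6 via epsilon: add s1, s11.
From s8 via epsilon: add s12.
From s14 via epsilon: add s4.
From s11 via epsilon: add s10.
From s10 via epsilon: add s7.
No new states can be added; the closed set is {s1, s4, s6, s7, s8, s10, s11, s12, s14}.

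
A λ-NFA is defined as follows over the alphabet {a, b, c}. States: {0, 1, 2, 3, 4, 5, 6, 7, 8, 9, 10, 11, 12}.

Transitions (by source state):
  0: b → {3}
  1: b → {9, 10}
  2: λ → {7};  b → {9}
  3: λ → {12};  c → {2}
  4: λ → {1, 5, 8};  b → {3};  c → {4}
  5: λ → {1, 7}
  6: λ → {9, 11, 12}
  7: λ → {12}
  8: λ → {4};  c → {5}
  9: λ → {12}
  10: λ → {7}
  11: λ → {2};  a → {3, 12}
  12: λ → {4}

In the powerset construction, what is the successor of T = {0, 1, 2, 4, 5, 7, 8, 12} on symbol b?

{1, 3, 4, 5, 7, 8, 9, 10, 12}

0 on b → {3}.
1 on b → {9, 10}.
2 on b → {9}.
4 on b → {3}.
No b-transition from 5, 7, 8, 12.
Union after reading b: {3, 9, 10}.
Now take the λ-closure:
From 3 via λ: add 12.
From 10 via λ: add 7.
From 12 via λ: add 4.
From 4 via λ: add 1, 5, 8.
No new states can be added; the closed set is {1, 3, 4, 5, 7, 8, 9, 10, 12}.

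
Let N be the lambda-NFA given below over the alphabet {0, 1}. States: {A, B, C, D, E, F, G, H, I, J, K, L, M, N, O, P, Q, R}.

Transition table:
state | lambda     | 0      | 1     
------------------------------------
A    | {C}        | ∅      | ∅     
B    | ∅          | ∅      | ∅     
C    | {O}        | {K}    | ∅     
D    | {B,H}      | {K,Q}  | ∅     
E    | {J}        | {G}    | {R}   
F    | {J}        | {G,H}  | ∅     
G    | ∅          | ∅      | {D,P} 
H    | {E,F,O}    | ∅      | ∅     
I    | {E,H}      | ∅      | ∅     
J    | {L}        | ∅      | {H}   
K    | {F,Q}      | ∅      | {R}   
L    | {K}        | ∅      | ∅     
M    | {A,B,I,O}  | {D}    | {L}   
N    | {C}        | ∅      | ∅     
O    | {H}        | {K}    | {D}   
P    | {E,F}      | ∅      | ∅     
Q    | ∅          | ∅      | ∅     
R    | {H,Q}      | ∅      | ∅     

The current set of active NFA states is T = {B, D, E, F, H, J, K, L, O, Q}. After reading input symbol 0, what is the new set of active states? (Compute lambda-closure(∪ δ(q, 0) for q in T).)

{E, F, G, H, J, K, L, O, Q}

D on 0 → {K, Q}.
E on 0 → {G}.
F on 0 → {G, H}.
O on 0 → {K}.
No 0-transition from B, H, J, K, L, Q.
Union after reading 0: {G, H, K, Q}.
Now take the lambda-closure:
From H via lambda: add E, F, O.
From E via lambda: add J.
From J via lambda: add L.
No new states can be added; the closed set is {E, F, G, H, J, K, L, O, Q}.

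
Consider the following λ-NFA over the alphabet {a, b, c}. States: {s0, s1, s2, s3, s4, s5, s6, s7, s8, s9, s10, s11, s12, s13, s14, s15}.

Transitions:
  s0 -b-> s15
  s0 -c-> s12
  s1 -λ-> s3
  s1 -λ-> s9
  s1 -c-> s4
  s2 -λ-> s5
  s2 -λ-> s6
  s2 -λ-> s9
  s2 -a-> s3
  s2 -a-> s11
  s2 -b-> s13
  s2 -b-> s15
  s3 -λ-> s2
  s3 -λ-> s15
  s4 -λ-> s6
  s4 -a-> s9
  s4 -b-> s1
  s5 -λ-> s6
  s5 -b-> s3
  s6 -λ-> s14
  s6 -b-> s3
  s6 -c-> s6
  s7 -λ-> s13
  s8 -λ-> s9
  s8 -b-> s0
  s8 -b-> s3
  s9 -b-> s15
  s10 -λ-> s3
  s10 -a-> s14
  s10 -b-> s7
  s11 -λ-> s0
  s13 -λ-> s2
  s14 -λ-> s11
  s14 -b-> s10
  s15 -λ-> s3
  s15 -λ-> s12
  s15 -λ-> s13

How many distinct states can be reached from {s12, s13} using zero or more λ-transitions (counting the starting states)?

9

Start with {s12, s13}.
From s13 via λ: add s2.
From s2 via λ: add s5, s6, s9.
From s6 via λ: add s14.
From s14 via λ: add s11.
From s11 via λ: add s0.
λ-closure = {s0, s2, s5, s6, s9, s11, s12, s13, s14}, which has 9 states.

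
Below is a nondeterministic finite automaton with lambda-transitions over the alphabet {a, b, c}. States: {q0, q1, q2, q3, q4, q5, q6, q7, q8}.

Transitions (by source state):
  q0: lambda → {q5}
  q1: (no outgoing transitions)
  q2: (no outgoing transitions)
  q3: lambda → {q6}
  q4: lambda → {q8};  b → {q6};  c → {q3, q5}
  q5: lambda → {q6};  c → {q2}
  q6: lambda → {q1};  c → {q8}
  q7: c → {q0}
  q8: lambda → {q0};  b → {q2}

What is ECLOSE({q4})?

{q0, q1, q4, q5, q6, q8}

Start with {q4}.
From q4 via lambda: add q8.
From q8 via lambda: add q0.
From q0 via lambda: add q5.
From q5 via lambda: add q6.
From q6 via lambda: add q1.
No new states can be added; the closed set is {q0, q1, q4, q5, q6, q8}.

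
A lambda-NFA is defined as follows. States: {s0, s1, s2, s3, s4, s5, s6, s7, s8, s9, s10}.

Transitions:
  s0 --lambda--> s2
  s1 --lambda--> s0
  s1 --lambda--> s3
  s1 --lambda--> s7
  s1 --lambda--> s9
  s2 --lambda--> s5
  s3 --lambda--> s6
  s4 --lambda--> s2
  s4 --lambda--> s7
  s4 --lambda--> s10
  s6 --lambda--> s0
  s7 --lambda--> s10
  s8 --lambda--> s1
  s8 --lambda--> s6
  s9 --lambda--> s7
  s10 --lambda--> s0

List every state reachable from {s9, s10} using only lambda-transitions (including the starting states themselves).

{s0, s2, s5, s7, s9, s10}

Start with {s9, s10}.
From s9 via lambda: add s7.
From s10 via lambda: add s0.
From s0 via lambda: add s2.
From s2 via lambda: add s5.
No new states can be added; the closed set is {s0, s2, s5, s7, s9, s10}.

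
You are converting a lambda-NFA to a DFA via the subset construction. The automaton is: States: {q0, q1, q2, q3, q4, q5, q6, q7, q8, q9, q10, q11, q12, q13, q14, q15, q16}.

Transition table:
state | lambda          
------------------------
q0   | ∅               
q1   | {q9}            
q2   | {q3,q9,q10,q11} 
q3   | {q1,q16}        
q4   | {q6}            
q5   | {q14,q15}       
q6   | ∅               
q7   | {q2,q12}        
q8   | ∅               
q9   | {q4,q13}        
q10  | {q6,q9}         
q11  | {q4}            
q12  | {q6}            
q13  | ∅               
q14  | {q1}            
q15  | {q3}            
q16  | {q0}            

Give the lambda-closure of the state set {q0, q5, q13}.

{q0, q1, q3, q4, q5, q6, q9, q13, q14, q15, q16}

Start with {q0, q5, q13}.
From q5 via lambda: add q14, q15.
From q14 via lambda: add q1.
From q15 via lambda: add q3.
From q1 via lambda: add q9.
From q3 via lambda: add q16.
From q9 via lambda: add q4.
From q4 via lambda: add q6.
No new states can be added; the closed set is {q0, q1, q3, q4, q5, q6, q9, q13, q14, q15, q16}.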